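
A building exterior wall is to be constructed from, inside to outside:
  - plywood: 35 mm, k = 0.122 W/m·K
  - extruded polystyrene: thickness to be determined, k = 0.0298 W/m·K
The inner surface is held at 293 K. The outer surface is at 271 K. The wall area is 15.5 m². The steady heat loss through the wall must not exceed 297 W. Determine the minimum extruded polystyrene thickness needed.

L ≈ 25.7 mm

Model the wall as resistances in series:
R_plywood = L/(kA) = 0.035/(0.122×15.5) = 0.01851 K/W
Sum of the known resistances R_other = 0.01851 K/W
Required total resistance R_tot = ΔT/Q_allow = 22/297 = 0.07407 K/W
R_extruded polystyrene = R_tot − R_other = 0.05557 K/W
L = R·k·A = 0.05557×0.0298×15.5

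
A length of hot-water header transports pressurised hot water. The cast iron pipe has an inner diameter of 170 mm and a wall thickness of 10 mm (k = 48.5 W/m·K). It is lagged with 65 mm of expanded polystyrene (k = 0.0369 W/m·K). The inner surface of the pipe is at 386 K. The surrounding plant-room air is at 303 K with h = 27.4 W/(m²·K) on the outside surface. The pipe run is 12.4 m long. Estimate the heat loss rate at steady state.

For a radial system each layer contributes R = ln(r_out/r_in)/(2πkL); films add R = 1/(hA).
R_cast iron pipe wall = ln(95/85)/(2π×48.5×12.4) = 2.943×10^-5 K/W
R_expanded polystyrene = ln(160/95)/(2π×0.0369×12.4) = 0.1813 K/W
R_outer film = 1/(h_o·2πr_oL) = 1/(27.4×2π×0.16×12.4) = 0.002928 K/W
R_total = 0.1843 K/W
Q = ΔT/R_total = 83/0.1843

Q ≈ 450 W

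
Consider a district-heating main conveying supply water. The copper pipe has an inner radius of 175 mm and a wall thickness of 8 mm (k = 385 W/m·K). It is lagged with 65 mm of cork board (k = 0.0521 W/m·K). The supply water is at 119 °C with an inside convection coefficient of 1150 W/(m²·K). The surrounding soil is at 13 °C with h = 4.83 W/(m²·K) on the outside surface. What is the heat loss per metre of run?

q′ ≈ 99.8 W/m

Per-layer cylindrical resistances, series-summed:
R_inner film = 1/(h_i·2πr₁L) = 1/(1150×2π×0.175×1) = 7.908×10^-4 K/W
R_copper pipe wall = ln(183/175)/(2π×385×1) = 1.848×10^-5 K/W
R_cork board = ln(248/183)/(2π×0.0521×1) = 0.9285 K/W
R_outer film = 1/(h_o·2πr_oL) = 1/(4.83×2π×0.248×1) = 0.1329 K/W
R_total = 1.062 K/W
Q = ΔT/R_total = 106/1.062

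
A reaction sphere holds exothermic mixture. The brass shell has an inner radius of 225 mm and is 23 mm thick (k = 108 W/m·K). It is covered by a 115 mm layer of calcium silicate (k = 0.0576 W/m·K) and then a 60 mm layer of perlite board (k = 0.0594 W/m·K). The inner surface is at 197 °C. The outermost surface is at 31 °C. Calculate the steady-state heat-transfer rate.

For a spherical shell R = (1/r₁ − 1/r₂)/(4πk); film R = 1/(h·4πr²). In series:
R_brass shell = (1/0.225 − 1/0.248)/(4π×108) = 3.037×10^-4 K/W
R_calcium silicate = (1/0.248 − 1/0.363)/(4π×0.0576) = 1.765 K/W
R_perlite board = (1/0.363 − 1/0.423)/(4π×0.0594) = 0.5235 K/W
R_total = 2.289 K/W
Q = ΔT/R_total = 166/2.289

Q ≈ 72.5 W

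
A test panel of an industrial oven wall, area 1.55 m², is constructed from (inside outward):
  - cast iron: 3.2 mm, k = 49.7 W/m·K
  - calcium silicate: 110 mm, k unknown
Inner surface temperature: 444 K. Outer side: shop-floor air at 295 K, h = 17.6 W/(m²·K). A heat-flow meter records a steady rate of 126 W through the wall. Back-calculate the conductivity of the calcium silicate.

Thermal resistances in series:
R_cast iron = L/(kA) = 0.0032/(49.7×1.55) = 4.154×10^-5 K/W
R_outer film = 1/(h_o·A) = 1/(17.6×1.55) = 0.03666 K/W
Sum of known resistances R_other = 0.0367 K/W
Total R = ΔT/Q = 149/126 = 1.183 K/W
R_calcium silicate = R_total − R_other = 1.146 K/W
k = L/(R·A) = 0.11/(1.146×1.55)

k ≈ 0.0619 W/(m·K)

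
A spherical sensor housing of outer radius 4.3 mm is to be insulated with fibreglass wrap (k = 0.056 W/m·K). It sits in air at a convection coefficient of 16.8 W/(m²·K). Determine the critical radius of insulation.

For a sphere r_cr = 2k/h = 2×0.056/16.8
r_cr = 6.67 mm; since the bare radius (4.3 mm) is below r_cr, adding a thin layer of insulation will *increase* heat loss.

r_cr ≈ 6.67 mm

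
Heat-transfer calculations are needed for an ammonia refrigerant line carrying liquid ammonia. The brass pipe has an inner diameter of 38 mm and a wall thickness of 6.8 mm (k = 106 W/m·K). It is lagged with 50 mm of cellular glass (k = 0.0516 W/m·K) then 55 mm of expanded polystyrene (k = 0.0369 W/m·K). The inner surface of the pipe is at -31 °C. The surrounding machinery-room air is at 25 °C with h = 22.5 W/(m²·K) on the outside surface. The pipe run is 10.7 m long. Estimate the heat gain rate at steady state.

Q ≈ 105 W

Treating each annulus and film as a series resistance:
R_brass pipe wall = ln(25.8/19)/(2π×106×10.7) = 4.293×10^-5 K/W
R_cellular glass = ln(75.8/25.8)/(2π×0.0516×10.7) = 0.3107 K/W
R_expanded polystyrene = ln(130.8/75.8)/(2π×0.0369×10.7) = 0.2199 K/W
R_outer film = 1/(h_o·2πr_oL) = 1/(22.5×2π×0.1308×10.7) = 0.005054 K/W
R_total = 0.5357 K/W
Q = ΔT/R_total = 56/0.5357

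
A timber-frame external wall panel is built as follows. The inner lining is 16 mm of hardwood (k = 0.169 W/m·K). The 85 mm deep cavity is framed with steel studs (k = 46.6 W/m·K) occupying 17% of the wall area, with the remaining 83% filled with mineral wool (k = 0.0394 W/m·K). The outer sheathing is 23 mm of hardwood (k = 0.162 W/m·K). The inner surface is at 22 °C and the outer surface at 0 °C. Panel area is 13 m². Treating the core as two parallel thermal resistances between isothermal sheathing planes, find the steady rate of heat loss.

Q ≈ 1160 W

Sheathing layers in series; stud and cavity paths in parallel between them.
R_inner = 0.016/(0.169×13) = 0.007283 K/W
R_stud  = 0.085/(46.6×0.17×13) = 8.254×10^-4 K/W
R_cav   = 0.085/(0.0394×0.83×13) = 0.1999 K/W
1/R_core = 1/R_stud + 1/R_cav → R_core = 8.22×10^-4 K/W
R_outer = 0.023/(0.162×13) = 0.01092 K/W
R_total = 0.01903 K/W
Q = ΔT/R_total = 22/0.01903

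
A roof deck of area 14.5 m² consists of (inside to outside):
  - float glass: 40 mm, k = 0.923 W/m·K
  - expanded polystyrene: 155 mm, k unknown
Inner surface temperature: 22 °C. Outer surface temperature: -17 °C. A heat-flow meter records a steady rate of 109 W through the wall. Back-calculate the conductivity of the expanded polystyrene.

Using the resistance-network approach (series):
R_float glass = L/(kA) = 0.04/(0.923×14.5) = 0.002989 K/W
Sum of known resistances R_other = 0.002989 K/W
Total R = ΔT/Q = 39/109 = 0.3578 K/W
R_expanded polystyrene = R_total − R_other = 0.3548 K/W
k = L/(R·A) = 0.155/(0.3548×14.5)

k ≈ 0.0301 W/(m·K)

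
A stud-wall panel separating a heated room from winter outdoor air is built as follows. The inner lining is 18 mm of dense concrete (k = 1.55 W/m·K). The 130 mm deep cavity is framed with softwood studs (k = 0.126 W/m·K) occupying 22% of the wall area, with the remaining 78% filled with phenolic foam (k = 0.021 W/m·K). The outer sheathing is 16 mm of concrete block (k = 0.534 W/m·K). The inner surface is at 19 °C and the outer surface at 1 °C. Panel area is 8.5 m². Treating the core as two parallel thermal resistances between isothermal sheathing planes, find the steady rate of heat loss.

Q ≈ 51.2 W

Sheathing layers in series; stud and cavity paths in parallel between them.
R_inner = 0.018/(1.55×8.5) = 0.001366 K/W
R_stud  = 0.13/(0.126×0.22×8.5) = 0.5517 K/W
R_cav   = 0.13/(0.021×0.78×8.5) = 0.9337 K/W
1/R_core = 1/R_stud + 1/R_cav → R_core = 0.3468 K/W
R_outer = 0.016/(0.534×8.5) = 0.003525 K/W
R_total = 0.3517 K/W
Q = ΔT/R_total = 18/0.3517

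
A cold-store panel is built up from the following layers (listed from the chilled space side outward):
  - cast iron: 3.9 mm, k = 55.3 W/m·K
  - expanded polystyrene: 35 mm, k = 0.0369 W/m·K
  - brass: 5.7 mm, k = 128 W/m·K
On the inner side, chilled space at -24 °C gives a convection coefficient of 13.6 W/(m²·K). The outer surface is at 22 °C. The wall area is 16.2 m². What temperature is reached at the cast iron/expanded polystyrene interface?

Treating each layer as a thermal resistance in series:
R_inner film = 1/(h_i·A) = 1/(13.6×16.2) = 0.004539 K/W
R_cast iron = L/(kA) = 0.0039/(55.3×16.2) = 4.353×10^-6 K/W
R_expanded polystyrene = L/(kA) = 0.035/(0.0369×16.2) = 0.05855 K/W
R_brass = L/(kA) = 0.0057/(128×16.2) = 2.749×10^-6 K/W
R_total = 0.0631 K/W;  Q = ΔT/R_total = 46/0.0631 = 729 W
T_interface = T_inner + Q·ΣR(inner→interface) = -24 + 729×0.004543

T ≈ -20.7 °C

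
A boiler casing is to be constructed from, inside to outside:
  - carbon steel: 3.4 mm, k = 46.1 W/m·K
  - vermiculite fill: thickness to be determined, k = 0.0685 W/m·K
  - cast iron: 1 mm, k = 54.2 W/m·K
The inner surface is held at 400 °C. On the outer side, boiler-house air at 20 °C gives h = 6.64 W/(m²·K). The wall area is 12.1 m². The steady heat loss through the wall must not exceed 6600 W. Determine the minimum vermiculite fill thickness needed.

Thermal resistances in series:
R_carbon steel = L/(kA) = 0.0034/(46.1×12.1) = 6.095×10^-6 K/W
R_cast iron = L/(kA) = 0.001/(54.2×12.1) = 1.525×10^-6 K/W
R_outer film = 1/(h_o·A) = 1/(6.64×12.1) = 0.01245 K/W
Sum of the known resistances R_other = 0.01245 K/W
Required total resistance R_tot = ΔT/Q_allow = 380/6600 = 0.05758 K/W
R_vermiculite fill = R_tot − R_other = 0.04512 K/W
L = R·k·A = 0.04512×0.0685×12.1

L ≈ 37.4 mm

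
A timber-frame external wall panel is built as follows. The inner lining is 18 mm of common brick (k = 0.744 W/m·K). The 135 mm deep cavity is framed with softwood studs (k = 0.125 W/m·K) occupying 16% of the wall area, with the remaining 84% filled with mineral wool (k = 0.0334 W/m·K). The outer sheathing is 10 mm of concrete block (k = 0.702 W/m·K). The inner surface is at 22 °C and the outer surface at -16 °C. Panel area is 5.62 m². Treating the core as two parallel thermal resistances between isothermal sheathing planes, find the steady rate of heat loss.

Q ≈ 75 W

Sheathing layers in series; stud and cavity paths in parallel between them.
R_inner = 0.018/(0.744×5.62) = 0.004305 K/W
R_stud  = 0.135/(0.125×0.16×5.62) = 1.201 K/W
R_cav   = 0.135/(0.0334×0.84×5.62) = 0.8562 K/W
1/R_core = 1/R_stud + 1/R_cav → R_core = 0.4999 K/W
R_outer = 0.01/(0.702×5.62) = 0.002535 K/W
R_total = 0.5067 K/W
Q = ΔT/R_total = 38/0.5067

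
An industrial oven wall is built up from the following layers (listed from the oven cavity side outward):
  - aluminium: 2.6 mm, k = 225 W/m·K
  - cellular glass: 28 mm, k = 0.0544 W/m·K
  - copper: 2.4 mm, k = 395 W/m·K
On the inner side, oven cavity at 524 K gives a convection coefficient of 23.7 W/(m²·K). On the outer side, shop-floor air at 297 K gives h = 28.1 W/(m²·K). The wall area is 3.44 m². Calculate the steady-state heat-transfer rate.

Q ≈ 1320 W

Model the wall as resistances in series:
R_inner film = 1/(h_i·A) = 1/(23.7×3.44) = 0.01227 K/W
R_aluminium = L/(kA) = 0.0026/(225×3.44) = 3.359×10^-6 K/W
R_cellular glass = L/(kA) = 0.028/(0.0544×3.44) = 0.1496 K/W
R_copper = L/(kA) = 0.0024/(395×3.44) = 1.766×10^-6 K/W
R_outer film = 1/(h_o·A) = 1/(28.1×3.44) = 0.01035 K/W
R_total = 0.1722 K/W
Q = ΔT / R_total = 227 / 0.1722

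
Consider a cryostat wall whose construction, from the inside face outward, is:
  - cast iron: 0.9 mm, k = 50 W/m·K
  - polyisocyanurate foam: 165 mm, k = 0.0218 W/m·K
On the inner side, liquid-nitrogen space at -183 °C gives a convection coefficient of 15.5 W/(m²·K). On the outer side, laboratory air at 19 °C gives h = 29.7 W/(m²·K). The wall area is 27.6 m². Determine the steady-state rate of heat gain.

Treating each layer as a thermal resistance in series:
R_inner film = 1/(h_i·A) = 1/(15.5×27.6) = 0.002338 K/W
R_cast iron = L/(kA) = 0.0009/(50×27.6) = 6.522×10^-7 K/W
R_polyisocyanurate foam = L/(kA) = 0.165/(0.0218×27.6) = 0.2742 K/W
R_outer film = 1/(h_o·A) = 1/(29.7×27.6) = 0.00122 K/W
R_total = 0.2778 K/W
Q = ΔT / R_total = 202 / 0.2778

Q ≈ 727 W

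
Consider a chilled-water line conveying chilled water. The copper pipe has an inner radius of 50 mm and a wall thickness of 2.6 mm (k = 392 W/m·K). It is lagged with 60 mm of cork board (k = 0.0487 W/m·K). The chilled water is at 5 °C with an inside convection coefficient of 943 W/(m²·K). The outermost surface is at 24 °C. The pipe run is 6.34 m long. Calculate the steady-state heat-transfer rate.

Per-layer cylindrical resistances, series-summed:
R_inner film = 1/(h_i·2πr₁L) = 1/(943×2π×0.05×6.34) = 5.324×10^-4 K/W
R_copper pipe wall = ln(52.6/50)/(2π×392×6.34) = 3.246×10^-6 K/W
R_cork board = ln(112.6/52.6)/(2π×0.0487×6.34) = 0.3923 K/W
R_total = 0.3929 K/W
Q = ΔT/R_total = 19/0.3929

Q ≈ 48.4 W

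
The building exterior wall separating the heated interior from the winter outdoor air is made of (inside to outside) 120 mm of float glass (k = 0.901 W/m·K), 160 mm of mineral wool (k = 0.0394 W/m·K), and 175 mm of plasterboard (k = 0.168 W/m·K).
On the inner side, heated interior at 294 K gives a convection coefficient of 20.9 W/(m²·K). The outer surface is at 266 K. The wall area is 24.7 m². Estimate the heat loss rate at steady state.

Thermal resistances in series:
R_inner film = 1/(h_i·A) = 1/(20.9×24.7) = 0.001937 K/W
R_float glass = L/(kA) = 0.12/(0.901×24.7) = 0.005392 K/W
R_mineral wool = L/(kA) = 0.16/(0.0394×24.7) = 0.1644 K/W
R_plasterboard = L/(kA) = 0.175/(0.168×24.7) = 0.04217 K/W
R_total = 0.2139 K/W
Q = ΔT / R_total = 28 / 0.2139

Q ≈ 131 W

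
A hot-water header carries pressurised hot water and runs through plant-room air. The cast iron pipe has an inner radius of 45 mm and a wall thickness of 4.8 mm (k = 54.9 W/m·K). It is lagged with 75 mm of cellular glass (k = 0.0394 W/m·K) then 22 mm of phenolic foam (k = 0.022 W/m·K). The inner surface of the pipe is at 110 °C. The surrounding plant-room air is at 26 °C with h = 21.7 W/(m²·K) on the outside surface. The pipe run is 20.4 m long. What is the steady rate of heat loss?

Cylindrical conduction, so R = ln(r₂/r₁)/(2πkL) per layer, in series:
R_cast iron pipe wall = ln(49.8/45)/(2π×54.9×20.4) = 1.44×10^-5 K/W
R_cellular glass = ln(124.8/49.8)/(2π×0.0394×20.4) = 0.1819 K/W
R_phenolic foam = ln(146.8/124.8)/(2π×0.022×20.4) = 0.05758 K/W
R_outer film = 1/(h_o·2πr_oL) = 1/(21.7×2π×0.1468×20.4) = 0.002449 K/W
R_total = 0.242 K/W
Q = ΔT/R_total = 84/0.242

Q ≈ 347 W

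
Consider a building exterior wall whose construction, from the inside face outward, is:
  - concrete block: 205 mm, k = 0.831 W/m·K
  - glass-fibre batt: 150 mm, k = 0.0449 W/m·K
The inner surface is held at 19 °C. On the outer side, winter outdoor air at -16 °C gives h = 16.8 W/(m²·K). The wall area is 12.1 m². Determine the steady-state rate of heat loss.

Series thermal resistances:
R_concrete block = L/(kA) = 0.205/(0.831×12.1) = 0.02039 K/W
R_glass-fibre batt = L/(kA) = 0.15/(0.0449×12.1) = 0.2761 K/W
R_outer film = 1/(h_o·A) = 1/(16.8×12.1) = 0.004919 K/W
R_total = 0.3014 K/W
Q = ΔT / R_total = 35 / 0.3014

Q ≈ 116 W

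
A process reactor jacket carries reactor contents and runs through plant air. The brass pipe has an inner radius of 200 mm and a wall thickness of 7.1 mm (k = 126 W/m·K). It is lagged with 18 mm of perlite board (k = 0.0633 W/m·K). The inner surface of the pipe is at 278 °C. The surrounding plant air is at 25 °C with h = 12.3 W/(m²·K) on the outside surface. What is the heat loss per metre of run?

q′ ≈ 947 W/m

Treating each annulus and film as a series resistance:
R_brass pipe wall = ln(207.1/200)/(2π×126×1) = 4.406×10^-5 K/W
R_perlite board = ln(225.1/207.1)/(2π×0.0633×1) = 0.2095 K/W
R_outer film = 1/(h_o·2πr_oL) = 1/(12.3×2π×0.2251×1) = 0.05748 K/W
R_total = 0.2671 K/W
Q = ΔT/R_total = 253/0.2671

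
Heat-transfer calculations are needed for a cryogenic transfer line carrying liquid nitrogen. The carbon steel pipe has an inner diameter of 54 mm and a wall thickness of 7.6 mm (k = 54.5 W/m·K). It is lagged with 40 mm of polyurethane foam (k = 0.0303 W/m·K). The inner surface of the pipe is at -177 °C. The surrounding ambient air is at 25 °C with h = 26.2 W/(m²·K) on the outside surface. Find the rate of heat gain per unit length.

Treating each annulus and film as a series resistance:
R_carbon steel pipe wall = ln(34.6/27)/(2π×54.5×1) = 7.243×10^-4 K/W
R_polyurethane foam = ln(74.6/34.6)/(2π×0.0303×1) = 4.036 K/W
R_outer film = 1/(h_o·2πr_oL) = 1/(26.2×2π×0.0746×1) = 0.08143 K/W
R_total = 4.118 K/W
Q = ΔT/R_total = 202/4.118

q′ ≈ 49.1 W/m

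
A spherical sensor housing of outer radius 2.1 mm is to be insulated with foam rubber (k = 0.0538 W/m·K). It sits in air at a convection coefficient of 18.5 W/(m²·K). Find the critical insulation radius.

r_cr ≈ 5.82 mm

For a sphere r_cr = 2k/h = 2×0.0538/18.5
r_cr = 5.82 mm; since the bare radius (2.1 mm) is below r_cr, adding a thin layer of insulation will *increase* heat loss.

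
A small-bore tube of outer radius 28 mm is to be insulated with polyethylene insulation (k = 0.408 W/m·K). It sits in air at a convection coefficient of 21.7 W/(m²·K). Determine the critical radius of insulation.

For a cylinder r_cr = k/h = 0.408/21.7
r_cr = 18.8 mm; since the bare radius (28 mm) is above r_cr, any added insulation will reduce heat loss.

r_cr ≈ 18.8 mm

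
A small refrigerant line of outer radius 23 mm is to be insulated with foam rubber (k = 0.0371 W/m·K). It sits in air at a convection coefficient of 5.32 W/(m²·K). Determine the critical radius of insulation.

For a cylinder r_cr = k/h = 0.0371/5.32
r_cr = 6.97 mm; since the bare radius (23 mm) is above r_cr, any added insulation will reduce heat loss.

r_cr ≈ 6.97 mm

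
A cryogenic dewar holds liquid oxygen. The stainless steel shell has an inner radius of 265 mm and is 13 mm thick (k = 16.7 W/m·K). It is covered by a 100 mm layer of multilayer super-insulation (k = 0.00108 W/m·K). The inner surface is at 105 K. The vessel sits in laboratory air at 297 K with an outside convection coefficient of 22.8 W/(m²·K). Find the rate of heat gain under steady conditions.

For a spherical shell R = (1/r₁ − 1/r₂)/(4πk); film R = 1/(h·4πr²). In series:
R_stainless steel shell = (1/0.265 − 1/0.278)/(4π×16.7) = 8.409×10^-4 K/W
R_multilayer super-insulation = (1/0.278 − 1/0.378)/(4π×0.00108) = 70.12 K/W
R_outer film = 1/(h·4πr_o²) = 1/(22.8×4π×0.378²) = 0.02443 K/W
R_total = 70.14 K/W
Q = ΔT/R_total = 192/70.14

Q ≈ 2.74 W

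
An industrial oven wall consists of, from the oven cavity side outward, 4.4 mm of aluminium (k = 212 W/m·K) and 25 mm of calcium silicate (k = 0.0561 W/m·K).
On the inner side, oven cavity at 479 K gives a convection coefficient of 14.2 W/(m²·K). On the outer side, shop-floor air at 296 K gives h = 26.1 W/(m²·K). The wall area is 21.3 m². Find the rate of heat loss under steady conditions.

Series thermal resistances:
R_inner film = 1/(h_i·A) = 1/(14.2×21.3) = 0.003306 K/W
R_aluminium = L/(kA) = 0.0044/(212×21.3) = 9.744×10^-7 K/W
R_calcium silicate = L/(kA) = 0.025/(0.0561×21.3) = 0.02092 K/W
R_outer film = 1/(h_o·A) = 1/(26.1×21.3) = 0.001799 K/W
R_total = 0.02603 K/W
Q = ΔT / R_total = 183 / 0.02603

Q ≈ 7030 W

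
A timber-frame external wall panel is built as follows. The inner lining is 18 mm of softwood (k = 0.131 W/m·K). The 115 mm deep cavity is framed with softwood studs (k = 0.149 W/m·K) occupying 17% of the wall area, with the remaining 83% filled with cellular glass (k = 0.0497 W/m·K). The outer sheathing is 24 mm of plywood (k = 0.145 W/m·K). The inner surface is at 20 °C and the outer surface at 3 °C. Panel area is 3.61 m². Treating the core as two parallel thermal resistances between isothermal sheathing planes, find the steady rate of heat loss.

Sheathing layers in series; stud and cavity paths in parallel between them.
R_inner = 0.018/(0.131×3.61) = 0.03806 K/W
R_stud  = 0.115/(0.149×0.17×3.61) = 1.258 K/W
R_cav   = 0.115/(0.0497×0.83×3.61) = 0.7722 K/W
1/R_core = 1/R_stud + 1/R_cav → R_core = 0.4785 K/W
R_outer = 0.024/(0.145×3.61) = 0.04585 K/W
R_total = 0.5624 K/W
Q = ΔT/R_total = 17/0.5624

Q ≈ 30.2 W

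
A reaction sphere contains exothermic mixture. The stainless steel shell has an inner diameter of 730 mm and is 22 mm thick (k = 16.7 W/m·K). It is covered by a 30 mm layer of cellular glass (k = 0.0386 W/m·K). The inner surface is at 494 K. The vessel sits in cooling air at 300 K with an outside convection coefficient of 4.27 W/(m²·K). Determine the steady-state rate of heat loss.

Q ≈ 395 W

Radial (spherical) resistances in series:
R_stainless steel shell = (1/0.365 − 1/0.387)/(4π×16.7) = 7.422×10^-4 K/W
R_cellular glass = (1/0.387 − 1/0.417)/(4π×0.0386) = 0.3832 K/W
R_outer film = 1/(h·4πr_o²) = 1/(4.27×4π×0.417²) = 0.1072 K/W
R_total = 0.4912 K/W
Q = ΔT/R_total = 194/0.4912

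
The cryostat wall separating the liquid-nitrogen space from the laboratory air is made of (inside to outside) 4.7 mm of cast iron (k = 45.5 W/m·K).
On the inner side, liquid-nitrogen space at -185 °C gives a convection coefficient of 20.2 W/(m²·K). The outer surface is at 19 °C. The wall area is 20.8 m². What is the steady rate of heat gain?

Series thermal resistances:
R_inner film = 1/(h_i·A) = 1/(20.2×20.8) = 0.00238 K/W
R_cast iron = L/(kA) = 0.0047/(45.5×20.8) = 4.966×10^-6 K/W
R_total = 0.002385 K/W
Q = ΔT / R_total = 204 / 0.002385

Q ≈ 85500 W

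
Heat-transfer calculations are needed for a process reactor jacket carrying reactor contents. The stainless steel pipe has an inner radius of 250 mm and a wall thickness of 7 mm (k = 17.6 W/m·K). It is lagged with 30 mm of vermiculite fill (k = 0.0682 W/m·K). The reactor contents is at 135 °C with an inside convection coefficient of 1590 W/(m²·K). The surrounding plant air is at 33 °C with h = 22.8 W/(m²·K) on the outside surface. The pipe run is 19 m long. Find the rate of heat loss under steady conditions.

Q ≈ 6860 W

Cylindrical conduction, so R = ln(r₂/r₁)/(2πkL) per layer, in series:
R_inner film = 1/(h_i·2πr₁L) = 1/(1590×2π×0.25×19) = 2.107×10^-5 K/W
R_stainless steel pipe wall = ln(257/250)/(2π×17.6×19) = 1.314×10^-5 K/W
R_vermiculite fill = ln(287/257)/(2π×0.0682×19) = 0.01356 K/W
R_outer film = 1/(h_o·2πr_oL) = 1/(22.8×2π×0.287×19) = 0.00128 K/W
R_total = 0.01487 K/W
Q = ΔT/R_total = 102/0.01487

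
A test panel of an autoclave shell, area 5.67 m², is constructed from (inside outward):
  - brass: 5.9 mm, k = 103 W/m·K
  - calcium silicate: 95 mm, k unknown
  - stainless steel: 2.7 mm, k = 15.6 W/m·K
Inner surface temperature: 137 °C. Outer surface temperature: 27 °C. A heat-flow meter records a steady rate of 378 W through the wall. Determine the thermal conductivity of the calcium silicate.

k ≈ 0.0576 W/(m·K)

Series thermal resistances:
R_brass = L/(kA) = 0.0059/(103×5.67) = 1.01×10^-5 K/W
R_stainless steel = L/(kA) = 0.0027/(15.6×5.67) = 3.053×10^-5 K/W
Sum of known resistances R_other = 4.063×10^-5 K/W
Total R = ΔT/Q = 110/378 = 0.291 K/W
R_calcium silicate = R_total − R_other = 0.291 K/W
k = L/(R·A) = 0.095/(0.291×5.67)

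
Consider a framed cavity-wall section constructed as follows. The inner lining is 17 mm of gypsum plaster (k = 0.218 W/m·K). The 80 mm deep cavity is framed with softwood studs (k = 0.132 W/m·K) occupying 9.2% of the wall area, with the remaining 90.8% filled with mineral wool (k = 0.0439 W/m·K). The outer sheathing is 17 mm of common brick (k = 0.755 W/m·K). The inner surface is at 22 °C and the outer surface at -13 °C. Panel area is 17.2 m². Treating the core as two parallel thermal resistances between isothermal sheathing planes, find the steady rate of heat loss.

Q ≈ 367 W

Sheathing layers in series; stud and cavity paths in parallel between them.
R_inner = 0.017/(0.218×17.2) = 0.004534 K/W
R_stud  = 0.08/(0.132×0.092×17.2) = 0.383 K/W
R_cav   = 0.08/(0.0439×0.908×17.2) = 0.1167 K/W
1/R_core = 1/R_stud + 1/R_cav → R_core = 0.08944 K/W
R_outer = 0.017/(0.755×17.2) = 0.001309 K/W
R_total = 0.09528 K/W
Q = ΔT/R_total = 35/0.09528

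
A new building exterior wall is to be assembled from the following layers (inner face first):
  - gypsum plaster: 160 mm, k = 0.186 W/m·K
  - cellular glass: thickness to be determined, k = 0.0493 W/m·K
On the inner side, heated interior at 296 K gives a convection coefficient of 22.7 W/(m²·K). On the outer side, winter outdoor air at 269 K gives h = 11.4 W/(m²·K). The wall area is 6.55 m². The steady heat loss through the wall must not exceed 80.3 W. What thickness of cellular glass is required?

Model the wall as resistances in series:
R_inner film = 1/(h_i·A) = 1/(22.7×6.55) = 0.006726 K/W
R_gypsum plaster = L/(kA) = 0.16/(0.186×6.55) = 0.1313 K/W
R_outer film = 1/(h_o·A) = 1/(11.4×6.55) = 0.01339 K/W
Sum of the known resistances R_other = 0.1514 K/W
Required total resistance R_tot = ΔT/Q_allow = 27/80.3 = 0.3362 K/W
R_cellular glass = R_tot − R_other = 0.1848 K/W
L = R·k·A = 0.1848×0.0493×6.55

L ≈ 59.7 mm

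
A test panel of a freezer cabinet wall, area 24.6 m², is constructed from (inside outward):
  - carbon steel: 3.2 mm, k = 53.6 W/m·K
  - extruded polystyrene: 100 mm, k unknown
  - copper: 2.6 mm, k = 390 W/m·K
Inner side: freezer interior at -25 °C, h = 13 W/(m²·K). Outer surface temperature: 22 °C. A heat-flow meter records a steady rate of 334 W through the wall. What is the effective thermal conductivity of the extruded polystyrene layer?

k ≈ 0.0295 W/(m·K)

Model the wall as resistances in series:
R_inner film = 1/(h_i·A) = 1/(13×24.6) = 0.003127 K/W
R_carbon steel = L/(kA) = 0.0032/(53.6×24.6) = 2.427×10^-6 K/W
R_copper = L/(kA) = 0.0026/(390×24.6) = 2.71×10^-7 K/W
Sum of known resistances R_other = 0.00313 K/W
Total R = ΔT/Q = 47/334 = 0.1407 K/W
R_extruded polystyrene = R_total − R_other = 0.1376 K/W
k = L/(R·A) = 0.1/(0.1376×24.6)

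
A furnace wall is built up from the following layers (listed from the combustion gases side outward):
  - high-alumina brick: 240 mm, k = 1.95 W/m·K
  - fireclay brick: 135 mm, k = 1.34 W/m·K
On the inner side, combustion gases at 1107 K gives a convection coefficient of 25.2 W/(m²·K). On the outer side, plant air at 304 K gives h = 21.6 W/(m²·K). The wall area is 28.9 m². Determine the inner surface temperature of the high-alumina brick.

T ≈ 1000 K

Thermal resistances in series:
R_inner film = 1/(h_i·A) = 1/(25.2×28.9) = 0.001373 K/W
R_high-alumina brick = L/(kA) = 0.24/(1.95×28.9) = 0.004259 K/W
R_fireclay brick = L/(kA) = 0.135/(1.34×28.9) = 0.003486 K/W
R_outer film = 1/(h_o·A) = 1/(21.6×28.9) = 0.001602 K/W
R_total = 0.01072 K/W;  Q = ΔT/R_total = 803/0.01072 = 74910 W
T_interface = T_inner − Q·ΣR(inner→interface) = 1107 − 74900×0.001373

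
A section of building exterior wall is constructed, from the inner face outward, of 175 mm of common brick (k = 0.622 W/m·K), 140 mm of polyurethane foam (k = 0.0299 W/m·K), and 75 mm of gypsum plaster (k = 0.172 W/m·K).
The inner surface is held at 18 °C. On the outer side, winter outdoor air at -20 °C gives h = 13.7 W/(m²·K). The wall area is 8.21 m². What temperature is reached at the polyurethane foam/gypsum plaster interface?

T ≈ -16.5 °C

Model the wall as resistances in series:
R_common brick = L/(kA) = 0.175/(0.622×8.21) = 0.03427 K/W
R_polyurethane foam = L/(kA) = 0.14/(0.0299×8.21) = 0.5703 K/W
R_gypsum plaster = L/(kA) = 0.075/(0.172×8.21) = 0.05311 K/W
R_outer film = 1/(h_o·A) = 1/(13.7×8.21) = 0.008891 K/W
R_total = 0.6666 K/W;  Q = ΔT/R_total = 38/0.6666 = 57.01 W
T_interface = T_inner − Q·ΣR(inner→interface) = 18 − 57×0.6046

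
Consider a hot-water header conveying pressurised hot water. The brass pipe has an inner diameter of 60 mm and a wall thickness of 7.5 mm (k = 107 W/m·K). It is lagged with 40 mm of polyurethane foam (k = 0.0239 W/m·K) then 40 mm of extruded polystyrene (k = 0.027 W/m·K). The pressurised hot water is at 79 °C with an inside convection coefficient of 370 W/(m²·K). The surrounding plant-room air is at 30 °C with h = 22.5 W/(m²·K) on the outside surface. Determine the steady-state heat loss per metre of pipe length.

Per-layer cylindrical resistances, series-summed:
R_inner film = 1/(h_i·2πr₁L) = 1/(370×2π×0.03×1) = 0.01434 K/W
R_brass pipe wall = ln(37.5/30)/(2π×107×1) = 3.319×10^-4 K/W
R_polyurethane foam = ln(77.5/37.5)/(2π×0.0239×1) = 4.834 K/W
R_extruded polystyrene = ln(117.5/77.5)/(2π×0.027×1) = 2.453 K/W
R_outer film = 1/(h_o·2πr_oL) = 1/(22.5×2π×0.1175×1) = 0.0602 K/W
R_total = 7.362 K/W
Q = ΔT/R_total = 49/7.362

q′ ≈ 6.66 W/m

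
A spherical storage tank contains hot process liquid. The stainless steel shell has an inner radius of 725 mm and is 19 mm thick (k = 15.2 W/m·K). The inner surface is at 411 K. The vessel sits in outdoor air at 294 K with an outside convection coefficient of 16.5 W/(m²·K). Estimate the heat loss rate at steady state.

Each spherical layer contributes R = (1/r_i − 1/r_o)/(4πk):
R_stainless steel shell = (1/0.725 − 1/0.744)/(4π×15.2) = 1.844×10^-4 K/W
R_outer film = 1/(h·4πr_o²) = 1/(16.5×4π×0.744²) = 0.008713 K/W
R_total = 0.008897 K/W
Q = ΔT/R_total = 117/0.008897

Q ≈ 13200 W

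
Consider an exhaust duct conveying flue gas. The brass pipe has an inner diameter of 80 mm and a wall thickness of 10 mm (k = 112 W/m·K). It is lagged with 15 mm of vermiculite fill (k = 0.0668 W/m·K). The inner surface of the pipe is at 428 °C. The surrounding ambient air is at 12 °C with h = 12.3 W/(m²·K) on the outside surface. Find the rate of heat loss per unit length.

q′ ≈ 505 W/m

For a radial system each layer contributes R = ln(r_out/r_in)/(2πkL); films add R = 1/(hA).
R_brass pipe wall = ln(50/40)/(2π×112×1) = 3.171×10^-4 K/W
R_vermiculite fill = ln(65/50)/(2π×0.0668×1) = 0.6251 K/W
R_outer film = 1/(h_o·2πr_oL) = 1/(12.3×2π×0.065×1) = 0.1991 K/W
R_total = 0.8245 K/W
Q = ΔT/R_total = 416/0.8245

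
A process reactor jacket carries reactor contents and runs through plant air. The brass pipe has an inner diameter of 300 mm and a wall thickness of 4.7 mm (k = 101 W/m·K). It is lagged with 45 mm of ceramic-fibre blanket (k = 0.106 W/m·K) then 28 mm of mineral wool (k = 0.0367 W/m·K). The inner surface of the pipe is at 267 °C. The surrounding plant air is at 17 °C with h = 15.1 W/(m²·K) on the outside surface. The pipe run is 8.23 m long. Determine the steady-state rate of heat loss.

For a radial system each layer contributes R = ln(r_out/r_in)/(2πkL); films add R = 1/(hA).
R_brass pipe wall = ln(154.7/150)/(2π×101×8.23) = 5.907×10^-6 K/W
R_ceramic-fibre blanket = ln(199.7/154.7)/(2π×0.106×8.23) = 0.04658 K/W
R_mineral wool = ln(227.7/199.7)/(2π×0.0367×8.23) = 0.06914 K/W
R_outer film = 1/(h_o·2πr_oL) = 1/(15.1×2π×0.2277×8.23) = 0.005624 K/W
R_total = 0.1214 K/W
Q = ΔT/R_total = 250/0.1214

Q ≈ 2060 W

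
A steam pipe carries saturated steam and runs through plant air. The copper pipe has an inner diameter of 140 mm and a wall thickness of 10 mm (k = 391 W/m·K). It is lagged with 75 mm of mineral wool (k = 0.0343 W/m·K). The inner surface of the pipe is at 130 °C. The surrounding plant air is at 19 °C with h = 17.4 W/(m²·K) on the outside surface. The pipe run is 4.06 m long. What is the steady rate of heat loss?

Q ≈ 144 W

Radial resistances (cylindrical: R_cond = ln(r_o/r_i)/(2πkL), R_conv = 1/(h·2πrL)):
R_copper pipe wall = ln(80/70)/(2π×391×4.06) = 1.339×10^-5 K/W
R_mineral wool = ln(155/80)/(2π×0.0343×4.06) = 0.7559 K/W
R_outer film = 1/(h_o·2πr_oL) = 1/(17.4×2π×0.155×4.06) = 0.01453 K/W
R_total = 0.7704 K/W
Q = ΔT/R_total = 111/0.7704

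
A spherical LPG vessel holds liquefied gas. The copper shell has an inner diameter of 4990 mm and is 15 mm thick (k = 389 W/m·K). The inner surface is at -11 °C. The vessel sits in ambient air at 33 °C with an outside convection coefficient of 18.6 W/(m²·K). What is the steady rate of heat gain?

Q ≈ 64700 W

Spherical conduction: R = (1/r_in − 1/r_out)/(4πk) per layer; series-sum.
R_copper shell = (1/2.495 − 1/2.51)/(4π×389) = 4.9×10^-7 K/W
R_outer film = 1/(h·4πr_o²) = 1/(18.6×4π×2.51²) = 6.791×10^-4 K/W
R_total = 6.796×10^-4 K/W
Q = ΔT/R_total = 44/6.796×10^-4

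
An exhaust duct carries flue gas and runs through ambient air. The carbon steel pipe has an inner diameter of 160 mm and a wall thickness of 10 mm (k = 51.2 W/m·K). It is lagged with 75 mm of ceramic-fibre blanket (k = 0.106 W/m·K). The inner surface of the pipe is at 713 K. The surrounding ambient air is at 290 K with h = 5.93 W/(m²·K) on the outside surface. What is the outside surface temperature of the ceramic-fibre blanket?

T ≈ 354 K

For a radial system each layer contributes R = ln(r_out/r_in)/(2πkL); films add R = 1/(hA).
R_carbon steel pipe wall = ln(90/80)/(2π×51.2×1) = 3.661×10^-4 K/W
R_ceramic-fibre blanket = ln(165/90)/(2π×0.106×1) = 0.9101 K/W
R_outer film = 1/(h_o·2πr_oL) = 1/(5.93×2π×0.165×1) = 0.1627 K/W
R_total = 1.073 K/W
Q = ΔT/R_total = 423/1.073
Q = 394 W/m
T_interface = T_inner − Q·ΣR(inner→interface) = 713 − 394×0.9105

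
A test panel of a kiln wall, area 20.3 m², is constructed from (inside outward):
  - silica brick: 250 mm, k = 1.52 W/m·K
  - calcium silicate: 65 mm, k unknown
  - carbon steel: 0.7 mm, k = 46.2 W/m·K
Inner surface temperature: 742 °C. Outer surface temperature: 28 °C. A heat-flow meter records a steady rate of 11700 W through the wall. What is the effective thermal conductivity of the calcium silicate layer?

k ≈ 0.0605 W/(m·K)

Series thermal resistances:
R_silica brick = L/(kA) = 0.25/(1.52×20.3) = 0.008102 K/W
R_carbon steel = L/(kA) = 0.0007/(46.2×20.3) = 7.464×10^-7 K/W
Sum of known resistances R_other = 0.008103 K/W
Total R = ΔT/Q = 714/11700 = 0.06103 K/W
R_calcium silicate = R_total − R_other = 0.05292 K/W
k = L/(R·A) = 0.065/(0.05292×20.3)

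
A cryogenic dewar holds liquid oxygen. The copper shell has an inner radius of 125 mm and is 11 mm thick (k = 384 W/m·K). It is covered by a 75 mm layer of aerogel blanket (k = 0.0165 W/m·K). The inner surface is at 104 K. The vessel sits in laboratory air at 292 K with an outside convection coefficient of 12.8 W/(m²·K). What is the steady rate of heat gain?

Q ≈ 14.8 W

Each spherical layer contributes R = (1/r_i − 1/r_o)/(4πk):
R_copper shell = (1/0.125 − 1/0.136)/(4π×384) = 1.341×10^-4 K/W
R_aerogel blanket = (1/0.136 − 1/0.211)/(4π×0.0165) = 12.61 K/W
R_outer film = 1/(h·4πr_o²) = 1/(12.8×4π×0.211²) = 0.1396 K/W
R_total = 12.74 K/W
Q = ΔT/R_total = 188/12.74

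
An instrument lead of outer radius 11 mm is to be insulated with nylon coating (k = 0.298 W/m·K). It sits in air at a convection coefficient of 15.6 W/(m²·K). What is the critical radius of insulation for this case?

For a cylinder r_cr = k/h = 0.298/15.6
r_cr = 19.1 mm; since the bare radius (11 mm) is below r_cr, adding a thin layer of insulation will *increase* heat loss.

r_cr ≈ 19.1 mm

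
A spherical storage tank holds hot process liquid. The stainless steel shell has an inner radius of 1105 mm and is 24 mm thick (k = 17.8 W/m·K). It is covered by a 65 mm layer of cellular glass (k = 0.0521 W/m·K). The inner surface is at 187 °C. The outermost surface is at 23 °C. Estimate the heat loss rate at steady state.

Spherical conduction: R = (1/r_in − 1/r_out)/(4πk) per layer; series-sum.
R_stainless steel shell = (1/1.105 − 1/1.129)/(4π×17.8) = 8.601×10^-5 K/W
R_cellular glass = (1/1.129 − 1/1.194)/(4π×0.0521) = 0.07365 K/W
R_total = 0.07374 K/W
Q = ΔT/R_total = 164/0.07374

Q ≈ 2220 W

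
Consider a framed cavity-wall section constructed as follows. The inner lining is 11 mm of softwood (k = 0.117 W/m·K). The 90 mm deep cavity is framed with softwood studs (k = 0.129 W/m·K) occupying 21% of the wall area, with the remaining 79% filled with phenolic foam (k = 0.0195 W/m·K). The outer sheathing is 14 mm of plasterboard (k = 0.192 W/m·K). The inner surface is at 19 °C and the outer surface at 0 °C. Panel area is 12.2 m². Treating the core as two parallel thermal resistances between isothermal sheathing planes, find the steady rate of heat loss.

Q ≈ 101 W

Sheathing layers in series; stud and cavity paths in parallel between them.
R_inner = 0.011/(0.117×12.2) = 0.007706 K/W
R_stud  = 0.09/(0.129×0.21×12.2) = 0.2723 K/W
R_cav   = 0.09/(0.0195×0.79×12.2) = 0.4789 K/W
1/R_core = 1/R_stud + 1/R_cav → R_core = 0.1736 K/W
R_outer = 0.014/(0.192×12.2) = 0.005977 K/W
R_total = 0.1873 K/W
Q = ΔT/R_total = 19/0.1873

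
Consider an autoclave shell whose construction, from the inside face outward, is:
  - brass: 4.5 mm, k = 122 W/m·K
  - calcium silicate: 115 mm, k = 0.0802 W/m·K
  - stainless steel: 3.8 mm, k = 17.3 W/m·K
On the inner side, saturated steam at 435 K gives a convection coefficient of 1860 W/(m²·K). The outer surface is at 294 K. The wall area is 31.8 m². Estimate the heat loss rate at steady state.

Q ≈ 3130 W

Thermal resistances in series:
R_inner film = 1/(h_i·A) = 1/(1860×31.8) = 1.691×10^-5 K/W
R_brass = L/(kA) = 0.0045/(122×31.8) = 1.16×10^-6 K/W
R_calcium silicate = L/(kA) = 0.115/(0.0802×31.8) = 0.04509 K/W
R_stainless steel = L/(kA) = 0.0038/(17.3×31.8) = 6.907×10^-6 K/W
R_total = 0.04512 K/W
Q = ΔT / R_total = 141 / 0.04512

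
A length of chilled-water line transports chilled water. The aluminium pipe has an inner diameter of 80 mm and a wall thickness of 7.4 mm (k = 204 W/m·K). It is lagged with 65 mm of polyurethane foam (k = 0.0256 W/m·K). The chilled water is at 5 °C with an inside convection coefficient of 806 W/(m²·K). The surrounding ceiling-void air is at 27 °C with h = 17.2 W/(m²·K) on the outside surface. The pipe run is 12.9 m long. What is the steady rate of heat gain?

Treating each annulus and film as a series resistance:
R_inner film = 1/(h_i·2πr₁L) = 1/(806×2π×0.04×12.9) = 3.827×10^-4 K/W
R_aluminium pipe wall = ln(47.4/40)/(2π×204×12.9) = 1.027×10^-5 K/W
R_polyurethane foam = ln(112.4/47.4)/(2π×0.0256×12.9) = 0.4161 K/W
R_outer film = 1/(h_o·2πr_oL) = 1/(17.2×2π×0.1124×12.9) = 0.006382 K/W
R_total = 0.4229 K/W
Q = ΔT/R_total = 22/0.4229

Q ≈ 52 W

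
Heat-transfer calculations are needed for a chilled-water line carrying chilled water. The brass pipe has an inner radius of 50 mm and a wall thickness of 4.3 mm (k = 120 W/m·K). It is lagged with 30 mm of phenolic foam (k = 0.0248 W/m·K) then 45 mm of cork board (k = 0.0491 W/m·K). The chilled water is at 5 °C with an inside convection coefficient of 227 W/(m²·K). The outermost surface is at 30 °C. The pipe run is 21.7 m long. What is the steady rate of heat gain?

Radial resistances (cylindrical: R_cond = ln(r_o/r_i)/(2πkL), R_conv = 1/(h·2πrL)):
R_inner film = 1/(h_i·2πr₁L) = 1/(227×2π×0.05×21.7) = 6.462×10^-4 K/W
R_brass pipe wall = ln(54.3/50)/(2π×120×21.7) = 5.042×10^-6 K/W
R_phenolic foam = ln(84.3/54.3)/(2π×0.0248×21.7) = 0.1301 K/W
R_cork board = ln(129.3/84.3)/(2π×0.0491×21.7) = 0.0639 K/W
R_total = 0.1946 K/W
Q = ΔT/R_total = 25/0.1946

Q ≈ 128 W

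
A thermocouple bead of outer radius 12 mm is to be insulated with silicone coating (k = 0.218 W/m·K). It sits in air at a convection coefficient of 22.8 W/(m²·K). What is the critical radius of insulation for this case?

r_cr ≈ 19.1 mm

For a sphere r_cr = 2k/h = 2×0.218/22.8
r_cr = 19.1 mm; since the bare radius (12 mm) is below r_cr, adding a thin layer of insulation will *increase* heat loss.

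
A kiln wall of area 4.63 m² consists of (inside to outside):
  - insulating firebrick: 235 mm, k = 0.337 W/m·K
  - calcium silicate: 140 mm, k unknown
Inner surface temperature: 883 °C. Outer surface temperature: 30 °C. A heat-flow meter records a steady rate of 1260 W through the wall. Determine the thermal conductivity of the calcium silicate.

Using the resistance-network approach (series):
R_insulating firebrick = L/(kA) = 0.235/(0.337×4.63) = 0.1506 K/W
Sum of known resistances R_other = 0.1506 K/W
Total R = ΔT/Q = 853/1260 = 0.677 K/W
R_calcium silicate = R_total − R_other = 0.5264 K/W
k = L/(R·A) = 0.14/(0.5264×4.63)

k ≈ 0.0574 W/(m·K)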